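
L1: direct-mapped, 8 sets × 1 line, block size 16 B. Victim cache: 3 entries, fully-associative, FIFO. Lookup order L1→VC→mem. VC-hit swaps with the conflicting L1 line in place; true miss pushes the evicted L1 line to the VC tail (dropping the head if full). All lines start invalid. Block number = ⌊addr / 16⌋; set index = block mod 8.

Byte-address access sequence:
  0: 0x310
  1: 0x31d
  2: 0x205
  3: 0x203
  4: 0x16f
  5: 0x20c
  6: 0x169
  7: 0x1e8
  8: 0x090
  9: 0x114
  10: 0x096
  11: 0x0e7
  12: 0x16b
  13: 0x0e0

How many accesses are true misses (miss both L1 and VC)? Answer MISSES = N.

  [0] addr=0x310 blk=49 s=1: MISS | VC []
  [1] addr=0x31d blk=49 s=1: L1-HIT | VC []
  [2] addr=0x205 blk=32 s=0: MISS | VC []
  [3] addr=0x203 blk=32 s=0: L1-HIT | VC []
  [4] addr=0x16f blk=22 s=6: MISS | VC []
  [5] addr=0x20c blk=32 s=0: L1-HIT | VC []
  [6] addr=0x169 blk=22 s=6: L1-HIT | VC []
  [7] addr=0x1e8 blk=30 s=6: MISS | VC [22]
  [8] addr=0x90 blk=9 s=1: MISS | VC [22, 49]
  [9] addr=0x114 blk=17 s=1: MISS | VC [22, 49, 9]
  [10] addr=0x96 blk=9 s=1: VC-HIT | VC [22, 49, 17]
  [11] addr=0xe7 blk=14 s=6: MISS | VC [49, 17, 30]
  [12] addr=0x16b blk=22 s=6: MISS | VC [17, 30, 14]
  [13] addr=0xe0 blk=14 s=6: VC-HIT | VC [17, 30, 22]

MISSES = 8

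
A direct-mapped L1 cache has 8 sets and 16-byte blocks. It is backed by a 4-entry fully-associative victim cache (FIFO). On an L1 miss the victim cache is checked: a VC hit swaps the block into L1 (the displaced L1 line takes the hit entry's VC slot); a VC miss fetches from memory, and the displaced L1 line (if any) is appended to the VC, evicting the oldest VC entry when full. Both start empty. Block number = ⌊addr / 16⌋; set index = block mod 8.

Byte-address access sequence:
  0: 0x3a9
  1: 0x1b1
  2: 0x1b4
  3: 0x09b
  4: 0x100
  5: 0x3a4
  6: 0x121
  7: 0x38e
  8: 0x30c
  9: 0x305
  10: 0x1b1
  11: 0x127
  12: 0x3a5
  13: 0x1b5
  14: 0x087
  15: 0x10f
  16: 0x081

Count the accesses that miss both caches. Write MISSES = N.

MISSES = 8

#0 0x3a9→b58/s2 MISS; vc=[]
#1 0x1b1→b27/s3 MISS; vc=[]
#2 0x1b4→b27/s3 L1-HIT; vc=[]
#3 0x9b→b9/s1 MISS; vc=[]
#4 0x100→b16/s0 MISS; vc=[]
#5 0x3a4→b58/s2 L1-HIT; vc=[]
#6 0x121→b18/s2 MISS; vc=[58]
#7 0x38e→b56/s0 MISS; vc=[58,16]
#8 0x30c→b48/s0 MISS; vc=[58,16,56]
#9 0x305→b48/s0 L1-HIT; vc=[58,16,56]
#10 0x1b1→b27/s3 L1-HIT; vc=[58,16,56]
#11 0x127→b18/s2 L1-HIT; vc=[58,16,56]
#12 0x3a5→b58/s2 VC-HIT; vc=[18,16,56]
#13 0x1b5→b27/s3 L1-HIT; vc=[18,16,56]
#14 0x87→b8/s0 MISS; vc=[18,16,56,48]
#15 0x10f→b16/s0 VC-HIT; vc=[18,8,56,48]
#16 0x81→b8/s0 VC-HIT; vc=[18,16,56,48]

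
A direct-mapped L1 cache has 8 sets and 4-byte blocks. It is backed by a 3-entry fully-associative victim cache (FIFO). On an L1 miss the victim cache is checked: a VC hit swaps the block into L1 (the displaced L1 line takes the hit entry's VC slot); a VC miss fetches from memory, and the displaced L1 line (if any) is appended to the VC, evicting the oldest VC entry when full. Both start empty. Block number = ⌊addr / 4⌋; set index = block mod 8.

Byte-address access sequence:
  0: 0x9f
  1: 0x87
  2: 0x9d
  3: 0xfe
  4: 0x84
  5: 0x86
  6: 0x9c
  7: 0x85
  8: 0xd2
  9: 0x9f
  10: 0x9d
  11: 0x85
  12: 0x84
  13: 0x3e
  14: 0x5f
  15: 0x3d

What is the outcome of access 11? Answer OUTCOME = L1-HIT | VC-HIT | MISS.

OUTCOME = L1-HIT

0: 0x9f (blk 39, set 7) → MISS  vc=[]
1: 0x87 (blk 33, set 1) → MISS  vc=[]
2: 0x9d (blk 39, set 7) → L1-HIT  vc=[]
3: 0xfe (blk 63, set 7) → MISS  vc=[39]
4: 0x84 (blk 33, set 1) → L1-HIT  vc=[39]
5: 0x86 (blk 33, set 1) → L1-HIT  vc=[39]
6: 0x9c (blk 39, set 7) → VC-HIT  vc=[63]
7: 0x85 (blk 33, set 1) → L1-HIT  vc=[63]
8: 0xd2 (blk 52, set 4) → MISS  vc=[63]
9: 0x9f (blk 39, set 7) → L1-HIT  vc=[63]
10: 0x9d (blk 39, set 7) → L1-HIT  vc=[63]
11: 0x85 (blk 33, set 1) → L1-HIT  vc=[63]
12: 0x84 (blk 33, set 1) → L1-HIT  vc=[63]
13: 0x3e (blk 15, set 7) → MISS  vc=[63, 39]
14: 0x5f (blk 23, set 7) → MISS  vc=[63, 39, 15]
15: 0x3d (blk 15, set 7) → VC-HIT  vc=[63, 39, 23]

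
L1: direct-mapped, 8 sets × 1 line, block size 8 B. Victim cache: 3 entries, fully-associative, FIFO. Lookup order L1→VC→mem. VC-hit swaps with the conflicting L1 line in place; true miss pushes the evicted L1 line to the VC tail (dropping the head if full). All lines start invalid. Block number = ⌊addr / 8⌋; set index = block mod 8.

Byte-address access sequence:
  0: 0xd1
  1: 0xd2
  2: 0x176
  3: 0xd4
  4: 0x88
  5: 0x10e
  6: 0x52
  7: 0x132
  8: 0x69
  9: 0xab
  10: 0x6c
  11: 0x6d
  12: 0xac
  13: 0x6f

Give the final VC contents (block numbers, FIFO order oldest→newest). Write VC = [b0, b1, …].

#0 0xd1→b26/s2 MISS; vc=[]
#1 0xd2→b26/s2 L1-HIT; vc=[]
#2 0x176→b46/s6 MISS; vc=[]
#3 0xd4→b26/s2 L1-HIT; vc=[]
#4 0x88→b17/s1 MISS; vc=[]
#5 0x10e→b33/s1 MISS; vc=[17]
#6 0x52→b10/s2 MISS; vc=[17,26]
#7 0x132→b38/s6 MISS; vc=[17,26,46]
#8 0x69→b13/s5 MISS; vc=[17,26,46]
#9 0xab→b21/s5 MISS; vc=[26,46,13]
#10 0x6c→b13/s5 VC-HIT; vc=[26,46,21]
#11 0x6d→b13/s5 L1-HIT; vc=[26,46,21]
#12 0xac→b21/s5 VC-HIT; vc=[26,46,13]
#13 0x6f→b13/s5 VC-HIT; vc=[26,46,21]

VC = [26, 46, 21]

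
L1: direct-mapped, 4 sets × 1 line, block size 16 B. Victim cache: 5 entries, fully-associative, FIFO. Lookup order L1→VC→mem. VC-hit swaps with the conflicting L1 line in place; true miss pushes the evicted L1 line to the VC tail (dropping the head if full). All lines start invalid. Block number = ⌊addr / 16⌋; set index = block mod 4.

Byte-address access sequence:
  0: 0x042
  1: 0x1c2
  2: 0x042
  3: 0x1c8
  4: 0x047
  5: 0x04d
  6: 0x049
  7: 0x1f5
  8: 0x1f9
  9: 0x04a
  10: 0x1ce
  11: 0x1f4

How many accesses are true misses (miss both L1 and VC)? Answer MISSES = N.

0: 0x42 (blk 4, set 0) → MISS  vc=[]
1: 0x1c2 (blk 28, set 0) → MISS  vc=[4]
2: 0x42 (blk 4, set 0) → VC-HIT  vc=[28]
3: 0x1c8 (blk 28, set 0) → VC-HIT  vc=[4]
4: 0x47 (blk 4, set 0) → VC-HIT  vc=[28]
5: 0x4d (blk 4, set 0) → L1-HIT  vc=[28]
6: 0x49 (blk 4, set 0) → L1-HIT  vc=[28]
7: 0x1f5 (blk 31, set 3) → MISS  vc=[28]
8: 0x1f9 (blk 31, set 3) → L1-HIT  vc=[28]
9: 0x4a (blk 4, set 0) → L1-HIT  vc=[28]
10: 0x1ce (blk 28, set 0) → VC-HIT  vc=[4]
11: 0x1f4 (blk 31, set 3) → L1-HIT  vc=[4]

MISSES = 3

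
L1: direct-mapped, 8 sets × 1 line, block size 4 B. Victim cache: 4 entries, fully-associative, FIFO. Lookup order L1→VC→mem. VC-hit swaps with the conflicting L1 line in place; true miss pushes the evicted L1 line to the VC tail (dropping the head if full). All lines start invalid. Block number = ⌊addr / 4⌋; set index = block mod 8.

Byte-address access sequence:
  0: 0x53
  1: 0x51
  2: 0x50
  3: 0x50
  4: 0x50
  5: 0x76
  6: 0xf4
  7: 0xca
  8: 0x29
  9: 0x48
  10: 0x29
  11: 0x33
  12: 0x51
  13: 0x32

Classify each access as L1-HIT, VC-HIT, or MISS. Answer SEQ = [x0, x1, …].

  [0] addr=0x53 blk=20 s=4: MISS | VC []
  [1] addr=0x51 blk=20 s=4: L1-HIT | VC []
  [2] addr=0x50 blk=20 s=4: L1-HIT | VC []
  [3] addr=0x50 blk=20 s=4: L1-HIT | VC []
  [4] addr=0x50 blk=20 s=4: L1-HIT | VC []
  [5] addr=0x76 blk=29 s=5: MISS | VC []
  [6] addr=0xf4 blk=61 s=5: MISS | VC [29]
  [7] addr=0xca blk=50 s=2: MISS | VC [29]
  [8] addr=0x29 blk=10 s=2: MISS | VC [29, 50]
  [9] addr=0x48 blk=18 s=2: MISS | VC [29, 50, 10]
  [10] addr=0x29 blk=10 s=2: VC-HIT | VC [29, 50, 18]
  [11] addr=0x33 blk=12 s=4: MISS | VC [29, 50, 18, 20]
  [12] addr=0x51 blk=20 s=4: VC-HIT | VC [29, 50, 18, 12]
  [13] addr=0x32 blk=12 s=4: VC-HIT | VC [29, 50, 18, 20]

SEQ = [MISS, L1-HIT, L1-HIT, L1-HIT, L1-HIT, MISS, MISS, MISS, MISS, MISS, VC-HIT, MISS, VC-HIT, VC-HIT]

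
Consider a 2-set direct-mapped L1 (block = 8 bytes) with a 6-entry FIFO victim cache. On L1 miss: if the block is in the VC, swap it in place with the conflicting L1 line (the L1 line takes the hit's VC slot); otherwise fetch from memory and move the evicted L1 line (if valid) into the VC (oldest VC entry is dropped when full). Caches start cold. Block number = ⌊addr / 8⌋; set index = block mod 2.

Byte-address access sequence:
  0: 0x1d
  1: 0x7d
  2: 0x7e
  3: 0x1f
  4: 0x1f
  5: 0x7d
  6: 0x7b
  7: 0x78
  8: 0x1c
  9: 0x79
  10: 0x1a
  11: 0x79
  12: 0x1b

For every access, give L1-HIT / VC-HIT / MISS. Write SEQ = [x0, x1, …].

SEQ = [MISS, MISS, L1-HIT, VC-HIT, L1-HIT, VC-HIT, L1-HIT, L1-HIT, VC-HIT, VC-HIT, VC-HIT, VC-HIT, VC-HIT]

0: 0x1d (blk 3, set 1) → MISS  vc=[]
1: 0x7d (blk 15, set 1) → MISS  vc=[3]
2: 0x7e (blk 15, set 1) → L1-HIT  vc=[3]
3: 0x1f (blk 3, set 1) → VC-HIT  vc=[15]
4: 0x1f (blk 3, set 1) → L1-HIT  vc=[15]
5: 0x7d (blk 15, set 1) → VC-HIT  vc=[3]
6: 0x7b (blk 15, set 1) → L1-HIT  vc=[3]
7: 0x78 (blk 15, set 1) → L1-HIT  vc=[3]
8: 0x1c (blk 3, set 1) → VC-HIT  vc=[15]
9: 0x79 (blk 15, set 1) → VC-HIT  vc=[3]
10: 0x1a (blk 3, set 1) → VC-HIT  vc=[15]
11: 0x79 (blk 15, set 1) → VC-HIT  vc=[3]
12: 0x1b (blk 3, set 1) → VC-HIT  vc=[15]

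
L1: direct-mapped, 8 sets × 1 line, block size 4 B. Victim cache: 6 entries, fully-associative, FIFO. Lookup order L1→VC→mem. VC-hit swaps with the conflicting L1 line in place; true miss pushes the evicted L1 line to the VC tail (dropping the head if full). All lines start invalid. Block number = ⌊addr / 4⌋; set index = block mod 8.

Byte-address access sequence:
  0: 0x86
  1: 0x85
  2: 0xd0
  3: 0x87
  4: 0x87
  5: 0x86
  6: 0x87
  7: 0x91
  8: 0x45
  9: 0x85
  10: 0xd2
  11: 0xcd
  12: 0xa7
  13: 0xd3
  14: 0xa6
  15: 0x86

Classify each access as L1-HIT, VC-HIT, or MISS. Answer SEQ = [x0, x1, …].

SEQ = [MISS, L1-HIT, MISS, L1-HIT, L1-HIT, L1-HIT, L1-HIT, MISS, MISS, VC-HIT, VC-HIT, MISS, MISS, L1-HIT, L1-HIT, VC-HIT]

#0 0x86→b33/s1 MISS; vc=[]
#1 0x85→b33/s1 L1-HIT; vc=[]
#2 0xd0→b52/s4 MISS; vc=[]
#3 0x87→b33/s1 L1-HIT; vc=[]
#4 0x87→b33/s1 L1-HIT; vc=[]
#5 0x86→b33/s1 L1-HIT; vc=[]
#6 0x87→b33/s1 L1-HIT; vc=[]
#7 0x91→b36/s4 MISS; vc=[52]
#8 0x45→b17/s1 MISS; vc=[52,33]
#9 0x85→b33/s1 VC-HIT; vc=[52,17]
#10 0xd2→b52/s4 VC-HIT; vc=[36,17]
#11 0xcd→b51/s3 MISS; vc=[36,17]
#12 0xa7→b41/s1 MISS; vc=[36,17,33]
#13 0xd3→b52/s4 L1-HIT; vc=[36,17,33]
#14 0xa6→b41/s1 L1-HIT; vc=[36,17,33]
#15 0x86→b33/s1 VC-HIT; vc=[36,17,41]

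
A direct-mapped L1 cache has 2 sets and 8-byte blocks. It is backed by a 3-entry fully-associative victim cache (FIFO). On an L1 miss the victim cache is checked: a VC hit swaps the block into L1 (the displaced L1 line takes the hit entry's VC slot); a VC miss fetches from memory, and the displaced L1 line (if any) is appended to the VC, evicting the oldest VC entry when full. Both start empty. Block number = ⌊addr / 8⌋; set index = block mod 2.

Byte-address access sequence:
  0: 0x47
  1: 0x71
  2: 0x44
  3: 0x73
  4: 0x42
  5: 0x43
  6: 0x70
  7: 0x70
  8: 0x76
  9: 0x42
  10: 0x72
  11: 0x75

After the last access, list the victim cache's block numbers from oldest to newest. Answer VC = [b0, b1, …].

VC = [8]

#0 0x47→b8/s0 MISS; vc=[]
#1 0x71→b14/s0 MISS; vc=[8]
#2 0x44→b8/s0 VC-HIT; vc=[14]
#3 0x73→b14/s0 VC-HIT; vc=[8]
#4 0x42→b8/s0 VC-HIT; vc=[14]
#5 0x43→b8/s0 L1-HIT; vc=[14]
#6 0x70→b14/s0 VC-HIT; vc=[8]
#7 0x70→b14/s0 L1-HIT; vc=[8]
#8 0x76→b14/s0 L1-HIT; vc=[8]
#9 0x42→b8/s0 VC-HIT; vc=[14]
#10 0x72→b14/s0 VC-HIT; vc=[8]
#11 0x75→b14/s0 L1-HIT; vc=[8]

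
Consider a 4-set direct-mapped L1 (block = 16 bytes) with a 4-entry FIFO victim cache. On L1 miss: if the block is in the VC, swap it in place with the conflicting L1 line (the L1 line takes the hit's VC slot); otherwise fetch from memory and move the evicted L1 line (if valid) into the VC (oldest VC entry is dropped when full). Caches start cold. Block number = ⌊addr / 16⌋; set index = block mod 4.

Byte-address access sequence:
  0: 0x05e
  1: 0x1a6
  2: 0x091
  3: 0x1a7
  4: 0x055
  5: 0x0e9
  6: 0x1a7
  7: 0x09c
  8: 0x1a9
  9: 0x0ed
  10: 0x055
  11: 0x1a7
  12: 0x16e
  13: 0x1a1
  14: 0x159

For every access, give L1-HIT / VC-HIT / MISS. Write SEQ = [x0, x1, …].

#0 0x5e→b5/s1 MISS; vc=[]
#1 0x1a6→b26/s2 MISS; vc=[]
#2 0x91→b9/s1 MISS; vc=[5]
#3 0x1a7→b26/s2 L1-HIT; vc=[5]
#4 0x55→b5/s1 VC-HIT; vc=[9]
#5 0xe9→b14/s2 MISS; vc=[9,26]
#6 0x1a7→b26/s2 VC-HIT; vc=[9,14]
#7 0x9c→b9/s1 VC-HIT; vc=[5,14]
#8 0x1a9→b26/s2 L1-HIT; vc=[5,14]
#9 0xed→b14/s2 VC-HIT; vc=[5,26]
#10 0x55→b5/s1 VC-HIT; vc=[9,26]
#11 0x1a7→b26/s2 VC-HIT; vc=[9,14]
#12 0x16e→b22/s2 MISS; vc=[9,14,26]
#13 0x1a1→b26/s2 VC-HIT; vc=[9,14,22]
#14 0x159→b21/s1 MISS; vc=[9,14,22,5]

SEQ = [MISS, MISS, MISS, L1-HIT, VC-HIT, MISS, VC-HIT, VC-HIT, L1-HIT, VC-HIT, VC-HIT, VC-HIT, MISS, VC-HIT, MISS]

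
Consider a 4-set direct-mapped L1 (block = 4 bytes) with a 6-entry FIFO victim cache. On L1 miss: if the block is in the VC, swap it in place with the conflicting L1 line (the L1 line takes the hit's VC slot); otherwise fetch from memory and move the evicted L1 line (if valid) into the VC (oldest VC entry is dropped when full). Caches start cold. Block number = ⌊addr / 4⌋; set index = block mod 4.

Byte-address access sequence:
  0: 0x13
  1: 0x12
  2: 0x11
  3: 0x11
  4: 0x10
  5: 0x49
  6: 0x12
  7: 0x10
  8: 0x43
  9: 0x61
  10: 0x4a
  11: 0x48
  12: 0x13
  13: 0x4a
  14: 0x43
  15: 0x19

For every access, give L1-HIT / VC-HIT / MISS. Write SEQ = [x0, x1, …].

SEQ = [MISS, L1-HIT, L1-HIT, L1-HIT, L1-HIT, MISS, L1-HIT, L1-HIT, MISS, MISS, L1-HIT, L1-HIT, VC-HIT, L1-HIT, VC-HIT, MISS]

  [0] addr=0x13 blk=4 s=0: MISS | VC []
  [1] addr=0x12 blk=4 s=0: L1-HIT | VC []
  [2] addr=0x11 blk=4 s=0: L1-HIT | VC []
  [3] addr=0x11 blk=4 s=0: L1-HIT | VC []
  [4] addr=0x10 blk=4 s=0: L1-HIT | VC []
  [5] addr=0x49 blk=18 s=2: MISS | VC []
  [6] addr=0x12 blk=4 s=0: L1-HIT | VC []
  [7] addr=0x10 blk=4 s=0: L1-HIT | VC []
  [8] addr=0x43 blk=16 s=0: MISS | VC [4]
  [9] addr=0x61 blk=24 s=0: MISS | VC [4, 16]
  [10] addr=0x4a blk=18 s=2: L1-HIT | VC [4, 16]
  [11] addr=0x48 blk=18 s=2: L1-HIT | VC [4, 16]
  [12] addr=0x13 blk=4 s=0: VC-HIT | VC [24, 16]
  [13] addr=0x4a blk=18 s=2: L1-HIT | VC [24, 16]
  [14] addr=0x43 blk=16 s=0: VC-HIT | VC [24, 4]
  [15] addr=0x19 blk=6 s=2: MISS | VC [24, 4, 18]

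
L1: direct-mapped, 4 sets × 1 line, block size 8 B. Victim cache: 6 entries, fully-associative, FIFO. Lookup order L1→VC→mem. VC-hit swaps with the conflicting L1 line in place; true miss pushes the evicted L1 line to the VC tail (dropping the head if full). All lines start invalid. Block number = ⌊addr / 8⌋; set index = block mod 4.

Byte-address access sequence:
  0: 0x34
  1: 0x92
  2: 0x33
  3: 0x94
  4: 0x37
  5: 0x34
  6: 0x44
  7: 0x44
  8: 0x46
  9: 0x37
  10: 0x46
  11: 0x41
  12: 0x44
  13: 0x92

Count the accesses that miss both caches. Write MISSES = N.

MISSES = 3

0: 0x34 (blk 6, set 2) → MISS  vc=[]
1: 0x92 (blk 18, set 2) → MISS  vc=[6]
2: 0x33 (blk 6, set 2) → VC-HIT  vc=[18]
3: 0x94 (blk 18, set 2) → VC-HIT  vc=[6]
4: 0x37 (blk 6, set 2) → VC-HIT  vc=[18]
5: 0x34 (blk 6, set 2) → L1-HIT  vc=[18]
6: 0x44 (blk 8, set 0) → MISS  vc=[18]
7: 0x44 (blk 8, set 0) → L1-HIT  vc=[18]
8: 0x46 (blk 8, set 0) → L1-HIT  vc=[18]
9: 0x37 (blk 6, set 2) → L1-HIT  vc=[18]
10: 0x46 (blk 8, set 0) → L1-HIT  vc=[18]
11: 0x41 (blk 8, set 0) → L1-HIT  vc=[18]
12: 0x44 (blk 8, set 0) → L1-HIT  vc=[18]
13: 0x92 (blk 18, set 2) → VC-HIT  vc=[6]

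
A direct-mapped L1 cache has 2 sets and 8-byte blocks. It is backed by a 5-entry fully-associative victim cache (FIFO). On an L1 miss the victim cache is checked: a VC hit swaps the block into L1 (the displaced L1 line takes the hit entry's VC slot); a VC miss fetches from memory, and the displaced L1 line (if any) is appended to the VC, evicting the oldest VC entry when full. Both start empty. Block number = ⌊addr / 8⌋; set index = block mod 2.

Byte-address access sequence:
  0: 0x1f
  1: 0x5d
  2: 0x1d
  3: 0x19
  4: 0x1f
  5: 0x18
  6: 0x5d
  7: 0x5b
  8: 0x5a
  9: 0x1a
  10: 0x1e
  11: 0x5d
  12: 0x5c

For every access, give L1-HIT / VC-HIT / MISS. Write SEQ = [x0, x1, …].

SEQ = [MISS, MISS, VC-HIT, L1-HIT, L1-HIT, L1-HIT, VC-HIT, L1-HIT, L1-HIT, VC-HIT, L1-HIT, VC-HIT, L1-HIT]

  [0] addr=0x1f blk=3 s=1: MISS | VC []
  [1] addr=0x5d blk=11 s=1: MISS | VC [3]
  [2] addr=0x1d blk=3 s=1: VC-HIT | VC [11]
  [3] addr=0x19 blk=3 s=1: L1-HIT | VC [11]
  [4] addr=0x1f blk=3 s=1: L1-HIT | VC [11]
  [5] addr=0x18 blk=3 s=1: L1-HIT | VC [11]
  [6] addr=0x5d blk=11 s=1: VC-HIT | VC [3]
  [7] addr=0x5b blk=11 s=1: L1-HIT | VC [3]
  [8] addr=0x5a blk=11 s=1: L1-HIT | VC [3]
  [9] addr=0x1a blk=3 s=1: VC-HIT | VC [11]
  [10] addr=0x1e blk=3 s=1: L1-HIT | VC [11]
  [11] addr=0x5d blk=11 s=1: VC-HIT | VC [3]
  [12] addr=0x5c blk=11 s=1: L1-HIT | VC [3]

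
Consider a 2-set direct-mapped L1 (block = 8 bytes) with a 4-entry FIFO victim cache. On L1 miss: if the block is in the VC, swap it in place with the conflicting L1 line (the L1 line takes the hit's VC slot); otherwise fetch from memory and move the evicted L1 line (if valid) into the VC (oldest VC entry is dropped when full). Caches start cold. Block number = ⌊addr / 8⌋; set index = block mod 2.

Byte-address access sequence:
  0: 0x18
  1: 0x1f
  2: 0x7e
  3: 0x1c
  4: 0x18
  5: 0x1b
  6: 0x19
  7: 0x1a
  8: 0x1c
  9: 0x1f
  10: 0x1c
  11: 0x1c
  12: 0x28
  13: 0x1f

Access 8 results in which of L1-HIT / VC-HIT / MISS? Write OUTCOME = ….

#0 0x18→b3/s1 MISS; vc=[]
#1 0x1f→b3/s1 L1-HIT; vc=[]
#2 0x7e→b15/s1 MISS; vc=[3]
#3 0x1c→b3/s1 VC-HIT; vc=[15]
#4 0x18→b3/s1 L1-HIT; vc=[15]
#5 0x1b→b3/s1 L1-HIT; vc=[15]
#6 0x19→b3/s1 L1-HIT; vc=[15]
#7 0x1a→b3/s1 L1-HIT; vc=[15]
#8 0x1c→b3/s1 L1-HIT; vc=[15]
#9 0x1f→b3/s1 L1-HIT; vc=[15]
#10 0x1c→b3/s1 L1-HIT; vc=[15]
#11 0x1c→b3/s1 L1-HIT; vc=[15]
#12 0x28→b5/s1 MISS; vc=[15,3]
#13 0x1f→b3/s1 VC-HIT; vc=[15,5]

OUTCOME = L1-HIT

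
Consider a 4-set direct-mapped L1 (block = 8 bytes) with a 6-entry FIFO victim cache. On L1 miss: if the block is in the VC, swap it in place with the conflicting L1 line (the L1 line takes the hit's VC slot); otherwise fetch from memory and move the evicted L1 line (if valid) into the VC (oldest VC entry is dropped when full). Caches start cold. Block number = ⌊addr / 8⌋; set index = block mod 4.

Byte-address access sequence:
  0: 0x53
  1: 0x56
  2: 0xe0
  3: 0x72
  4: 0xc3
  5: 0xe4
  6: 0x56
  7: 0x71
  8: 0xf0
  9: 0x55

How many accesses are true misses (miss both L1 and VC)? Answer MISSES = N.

#0 0x53→b10/s2 MISS; vc=[]
#1 0x56→b10/s2 L1-HIT; vc=[]
#2 0xe0→b28/s0 MISS; vc=[]
#3 0x72→b14/s2 MISS; vc=[10]
#4 0xc3→b24/s0 MISS; vc=[10,28]
#5 0xe4→b28/s0 VC-HIT; vc=[10,24]
#6 0x56→b10/s2 VC-HIT; vc=[14,24]
#7 0x71→b14/s2 VC-HIT; vc=[10,24]
#8 0xf0→b30/s2 MISS; vc=[10,24,14]
#9 0x55→b10/s2 VC-HIT; vc=[30,24,14]

MISSES = 5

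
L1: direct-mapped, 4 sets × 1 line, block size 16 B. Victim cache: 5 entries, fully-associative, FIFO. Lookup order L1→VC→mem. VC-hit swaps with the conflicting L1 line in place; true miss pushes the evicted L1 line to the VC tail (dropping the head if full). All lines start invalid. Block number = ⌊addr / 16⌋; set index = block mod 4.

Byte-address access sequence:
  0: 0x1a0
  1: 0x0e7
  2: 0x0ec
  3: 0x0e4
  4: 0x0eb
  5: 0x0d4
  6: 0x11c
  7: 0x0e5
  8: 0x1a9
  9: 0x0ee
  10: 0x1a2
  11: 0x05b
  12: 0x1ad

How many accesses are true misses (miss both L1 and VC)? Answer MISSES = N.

MISSES = 5

  [0] addr=0x1a0 blk=26 s=2: MISS | VC []
  [1] addr=0xe7 blk=14 s=2: MISS | VC [26]
  [2] addr=0xec blk=14 s=2: L1-HIT | VC [26]
  [3] addr=0xe4 blk=14 s=2: L1-HIT | VC [26]
  [4] addr=0xeb blk=14 s=2: L1-HIT | VC [26]
  [5] addr=0xd4 blk=13 s=1: MISS | VC [26]
  [6] addr=0x11c blk=17 s=1: MISS | VC [26, 13]
  [7] addr=0xe5 blk=14 s=2: L1-HIT | VC [26, 13]
  [8] addr=0x1a9 blk=26 s=2: VC-HIT | VC [14, 13]
  [9] addr=0xee blk=14 s=2: VC-HIT | VC [26, 13]
  [10] addr=0x1a2 blk=26 s=2: VC-HIT | VC [14, 13]
  [11] addr=0x5b blk=5 s=1: MISS | VC [14, 13, 17]
  [12] addr=0x1ad blk=26 s=2: L1-HIT | VC [14, 13, 17]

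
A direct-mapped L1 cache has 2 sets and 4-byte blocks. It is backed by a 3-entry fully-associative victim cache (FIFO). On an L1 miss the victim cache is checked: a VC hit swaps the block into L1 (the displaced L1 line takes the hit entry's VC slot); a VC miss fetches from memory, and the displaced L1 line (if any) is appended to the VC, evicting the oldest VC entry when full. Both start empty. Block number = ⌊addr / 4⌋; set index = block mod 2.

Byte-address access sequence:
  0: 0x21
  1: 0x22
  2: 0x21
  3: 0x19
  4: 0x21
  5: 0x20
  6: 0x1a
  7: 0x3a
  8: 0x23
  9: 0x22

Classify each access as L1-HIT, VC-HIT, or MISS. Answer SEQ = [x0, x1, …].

SEQ = [MISS, L1-HIT, L1-HIT, MISS, VC-HIT, L1-HIT, VC-HIT, MISS, VC-HIT, L1-HIT]

#0 0x21→b8/s0 MISS; vc=[]
#1 0x22→b8/s0 L1-HIT; vc=[]
#2 0x21→b8/s0 L1-HIT; vc=[]
#3 0x19→b6/s0 MISS; vc=[8]
#4 0x21→b8/s0 VC-HIT; vc=[6]
#5 0x20→b8/s0 L1-HIT; vc=[6]
#6 0x1a→b6/s0 VC-HIT; vc=[8]
#7 0x3a→b14/s0 MISS; vc=[8,6]
#8 0x23→b8/s0 VC-HIT; vc=[14,6]
#9 0x22→b8/s0 L1-HIT; vc=[14,6]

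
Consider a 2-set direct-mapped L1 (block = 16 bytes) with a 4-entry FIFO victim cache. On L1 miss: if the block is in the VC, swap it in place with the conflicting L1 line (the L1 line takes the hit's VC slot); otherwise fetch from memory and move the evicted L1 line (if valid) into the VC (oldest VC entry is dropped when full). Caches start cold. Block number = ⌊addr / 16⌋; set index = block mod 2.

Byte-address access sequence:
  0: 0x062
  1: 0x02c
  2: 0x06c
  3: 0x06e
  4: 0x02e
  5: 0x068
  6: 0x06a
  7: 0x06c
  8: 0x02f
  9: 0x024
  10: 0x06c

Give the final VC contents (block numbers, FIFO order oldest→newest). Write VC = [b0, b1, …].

  [0] addr=0x62 blk=6 s=0: MISS | VC []
  [1] addr=0x2c blk=2 s=0: MISS | VC [6]
  [2] addr=0x6c blk=6 s=0: VC-HIT | VC [2]
  [3] addr=0x6e blk=6 s=0: L1-HIT | VC [2]
  [4] addr=0x2e blk=2 s=0: VC-HIT | VC [6]
  [5] addr=0x68 blk=6 s=0: VC-HIT | VC [2]
  [6] addr=0x6a blk=6 s=0: L1-HIT | VC [2]
  [7] addr=0x6c blk=6 s=0: L1-HIT | VC [2]
  [8] addr=0x2f blk=2 s=0: VC-HIT | VC [6]
  [9] addr=0x24 blk=2 s=0: L1-HIT | VC [6]
  [10] addr=0x6c blk=6 s=0: VC-HIT | VC [2]

VC = [2]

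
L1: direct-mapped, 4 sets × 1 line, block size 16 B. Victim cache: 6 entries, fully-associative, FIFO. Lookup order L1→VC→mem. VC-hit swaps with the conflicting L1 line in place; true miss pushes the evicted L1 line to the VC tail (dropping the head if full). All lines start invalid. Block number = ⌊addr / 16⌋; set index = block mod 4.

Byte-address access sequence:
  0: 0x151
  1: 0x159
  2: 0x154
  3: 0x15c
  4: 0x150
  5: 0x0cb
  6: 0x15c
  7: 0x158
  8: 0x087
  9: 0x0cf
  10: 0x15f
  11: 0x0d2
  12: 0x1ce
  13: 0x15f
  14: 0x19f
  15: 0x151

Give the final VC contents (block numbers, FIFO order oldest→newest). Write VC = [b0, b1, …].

VC = [8, 13, 12, 25]

0: 0x151 (blk 21, set 1) → MISS  vc=[]
1: 0x159 (blk 21, set 1) → L1-HIT  vc=[]
2: 0x154 (blk 21, set 1) → L1-HIT  vc=[]
3: 0x15c (blk 21, set 1) → L1-HIT  vc=[]
4: 0x150 (blk 21, set 1) → L1-HIT  vc=[]
5: 0xcb (blk 12, set 0) → MISS  vc=[]
6: 0x15c (blk 21, set 1) → L1-HIT  vc=[]
7: 0x158 (blk 21, set 1) → L1-HIT  vc=[]
8: 0x87 (blk 8, set 0) → MISS  vc=[12]
9: 0xcf (blk 12, set 0) → VC-HIT  vc=[8]
10: 0x15f (blk 21, set 1) → L1-HIT  vc=[8]
11: 0xd2 (blk 13, set 1) → MISS  vc=[8, 21]
12: 0x1ce (blk 28, set 0) → MISS  vc=[8, 21, 12]
13: 0x15f (blk 21, set 1) → VC-HIT  vc=[8, 13, 12]
14: 0x19f (blk 25, set 1) → MISS  vc=[8, 13, 12, 21]
15: 0x151 (blk 21, set 1) → VC-HIT  vc=[8, 13, 12, 25]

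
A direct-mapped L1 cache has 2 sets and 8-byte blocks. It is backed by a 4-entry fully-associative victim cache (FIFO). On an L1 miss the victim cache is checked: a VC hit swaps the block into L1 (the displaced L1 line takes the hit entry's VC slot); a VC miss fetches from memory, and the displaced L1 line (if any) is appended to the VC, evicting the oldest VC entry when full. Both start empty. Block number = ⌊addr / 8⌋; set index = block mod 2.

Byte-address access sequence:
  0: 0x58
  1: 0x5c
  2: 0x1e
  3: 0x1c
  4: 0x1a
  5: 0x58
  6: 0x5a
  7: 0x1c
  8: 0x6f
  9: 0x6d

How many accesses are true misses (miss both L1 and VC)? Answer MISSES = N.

MISSES = 3

0: 0x58 (blk 11, set 1) → MISS  vc=[]
1: 0x5c (blk 11, set 1) → L1-HIT  vc=[]
2: 0x1e (blk 3, set 1) → MISS  vc=[11]
3: 0x1c (blk 3, set 1) → L1-HIT  vc=[11]
4: 0x1a (blk 3, set 1) → L1-HIT  vc=[11]
5: 0x58 (blk 11, set 1) → VC-HIT  vc=[3]
6: 0x5a (blk 11, set 1) → L1-HIT  vc=[3]
7: 0x1c (blk 3, set 1) → VC-HIT  vc=[11]
8: 0x6f (blk 13, set 1) → MISS  vc=[11, 3]
9: 0x6d (blk 13, set 1) → L1-HIT  vc=[11, 3]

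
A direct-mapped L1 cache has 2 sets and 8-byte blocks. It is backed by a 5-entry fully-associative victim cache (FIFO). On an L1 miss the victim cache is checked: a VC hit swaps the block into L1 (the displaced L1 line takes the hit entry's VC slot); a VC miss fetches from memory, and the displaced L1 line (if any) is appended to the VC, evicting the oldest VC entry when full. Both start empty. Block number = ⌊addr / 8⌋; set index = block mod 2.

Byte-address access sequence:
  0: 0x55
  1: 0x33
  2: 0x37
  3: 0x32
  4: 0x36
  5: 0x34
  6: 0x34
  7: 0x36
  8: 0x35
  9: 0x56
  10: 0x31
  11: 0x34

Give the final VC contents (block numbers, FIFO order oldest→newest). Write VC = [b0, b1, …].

#0 0x55→b10/s0 MISS; vc=[]
#1 0x33→b6/s0 MISS; vc=[10]
#2 0x37→b6/s0 L1-HIT; vc=[10]
#3 0x32→b6/s0 L1-HIT; vc=[10]
#4 0x36→b6/s0 L1-HIT; vc=[10]
#5 0x34→b6/s0 L1-HIT; vc=[10]
#6 0x34→b6/s0 L1-HIT; vc=[10]
#7 0x36→b6/s0 L1-HIT; vc=[10]
#8 0x35→b6/s0 L1-HIT; vc=[10]
#9 0x56→b10/s0 VC-HIT; vc=[6]
#10 0x31→b6/s0 VC-HIT; vc=[10]
#11 0x34→b6/s0 L1-HIT; vc=[10]

VC = [10]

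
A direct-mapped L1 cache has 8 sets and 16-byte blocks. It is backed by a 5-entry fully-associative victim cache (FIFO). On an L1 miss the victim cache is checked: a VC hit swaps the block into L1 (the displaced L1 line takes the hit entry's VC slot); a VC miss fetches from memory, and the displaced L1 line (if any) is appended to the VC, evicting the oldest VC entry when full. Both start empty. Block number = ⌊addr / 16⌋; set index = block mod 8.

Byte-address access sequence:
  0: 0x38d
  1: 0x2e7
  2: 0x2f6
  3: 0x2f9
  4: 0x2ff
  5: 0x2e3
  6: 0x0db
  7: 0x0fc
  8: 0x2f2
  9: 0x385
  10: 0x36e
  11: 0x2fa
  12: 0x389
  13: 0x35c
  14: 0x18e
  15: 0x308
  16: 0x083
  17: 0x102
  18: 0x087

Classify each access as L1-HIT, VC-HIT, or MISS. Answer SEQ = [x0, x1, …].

#0 0x38d→b56/s0 MISS; vc=[]
#1 0x2e7→b46/s6 MISS; vc=[]
#2 0x2f6→b47/s7 MISS; vc=[]
#3 0x2f9→b47/s7 L1-HIT; vc=[]
#4 0x2ff→b47/s7 L1-HIT; vc=[]
#5 0x2e3→b46/s6 L1-HIT; vc=[]
#6 0xdb→b13/s5 MISS; vc=[]
#7 0xfc→b15/s7 MISS; vc=[47]
#8 0x2f2→b47/s7 VC-HIT; vc=[15]
#9 0x385→b56/s0 L1-HIT; vc=[15]
#10 0x36e→b54/s6 MISS; vc=[15,46]
#11 0x2fa→b47/s7 L1-HIT; vc=[15,46]
#12 0x389→b56/s0 L1-HIT; vc=[15,46]
#13 0x35c→b53/s5 MISS; vc=[15,46,13]
#14 0x18e→b24/s0 MISS; vc=[15,46,13,56]
#15 0x308→b48/s0 MISS; vc=[15,46,13,56,24]
#16 0x83→b8/s0 MISS; vc=[46,13,56,24,48]
#17 0x102→b16/s0 MISS; vc=[13,56,24,48,8]
#18 0x87→b8/s0 VC-HIT; vc=[13,56,24,48,16]

SEQ = [MISS, MISS, MISS, L1-HIT, L1-HIT, L1-HIT, MISS, MISS, VC-HIT, L1-HIT, MISS, L1-HIT, L1-HIT, MISS, MISS, MISS, MISS, MISS, VC-HIT]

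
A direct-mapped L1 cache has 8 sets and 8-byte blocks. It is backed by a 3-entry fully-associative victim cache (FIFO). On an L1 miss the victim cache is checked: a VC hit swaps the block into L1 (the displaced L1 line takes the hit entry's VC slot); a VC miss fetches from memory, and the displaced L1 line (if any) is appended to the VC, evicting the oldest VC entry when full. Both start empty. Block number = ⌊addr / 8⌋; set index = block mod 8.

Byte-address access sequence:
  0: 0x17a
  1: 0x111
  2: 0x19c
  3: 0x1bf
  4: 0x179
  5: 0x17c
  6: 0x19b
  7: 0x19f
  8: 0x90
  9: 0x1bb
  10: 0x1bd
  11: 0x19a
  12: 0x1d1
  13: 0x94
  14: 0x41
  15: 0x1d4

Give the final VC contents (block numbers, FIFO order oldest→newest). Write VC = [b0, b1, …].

VC = [47, 34, 18]

0: 0x17a (blk 47, set 7) → MISS  vc=[]
1: 0x111 (blk 34, set 2) → MISS  vc=[]
2: 0x19c (blk 51, set 3) → MISS  vc=[]
3: 0x1bf (blk 55, set 7) → MISS  vc=[47]
4: 0x179 (blk 47, set 7) → VC-HIT  vc=[55]
5: 0x17c (blk 47, set 7) → L1-HIT  vc=[55]
6: 0x19b (blk 51, set 3) → L1-HIT  vc=[55]
7: 0x19f (blk 51, set 3) → L1-HIT  vc=[55]
8: 0x90 (blk 18, set 2) → MISS  vc=[55, 34]
9: 0x1bb (blk 55, set 7) → VC-HIT  vc=[47, 34]
10: 0x1bd (blk 55, set 7) → L1-HIT  vc=[47, 34]
11: 0x19a (blk 51, set 3) → L1-HIT  vc=[47, 34]
12: 0x1d1 (blk 58, set 2) → MISS  vc=[47, 34, 18]
13: 0x94 (blk 18, set 2) → VC-HIT  vc=[47, 34, 58]
14: 0x41 (blk 8, set 0) → MISS  vc=[47, 34, 58]
15: 0x1d4 (blk 58, set 2) → VC-HIT  vc=[47, 34, 18]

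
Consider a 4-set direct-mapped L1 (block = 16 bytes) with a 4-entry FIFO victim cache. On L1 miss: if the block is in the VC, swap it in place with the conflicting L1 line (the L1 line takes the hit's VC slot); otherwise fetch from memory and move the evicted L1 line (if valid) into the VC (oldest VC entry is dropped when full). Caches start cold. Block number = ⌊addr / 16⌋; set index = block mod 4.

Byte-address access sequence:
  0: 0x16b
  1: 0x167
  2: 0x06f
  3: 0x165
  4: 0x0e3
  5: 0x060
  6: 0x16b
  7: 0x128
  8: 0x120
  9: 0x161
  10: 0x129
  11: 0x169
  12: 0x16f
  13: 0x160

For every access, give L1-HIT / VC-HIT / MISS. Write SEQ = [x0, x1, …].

SEQ = [MISS, L1-HIT, MISS, VC-HIT, MISS, VC-HIT, VC-HIT, MISS, L1-HIT, VC-HIT, VC-HIT, VC-HIT, L1-HIT, L1-HIT]

  [0] addr=0x16b blk=22 s=2: MISS | VC []
  [1] addr=0x167 blk=22 s=2: L1-HIT | VC []
  [2] addr=0x6f blk=6 s=2: MISS | VC [22]
  [3] addr=0x165 blk=22 s=2: VC-HIT | VC [6]
  [4] addr=0xe3 blk=14 s=2: MISS | VC [6, 22]
  [5] addr=0x60 blk=6 s=2: VC-HIT | VC [14, 22]
  [6] addr=0x16b blk=22 s=2: VC-HIT | VC [14, 6]
  [7] addr=0x128 blk=18 s=2: MISS | VC [14, 6, 22]
  [8] addr=0x120 blk=18 s=2: L1-HIT | VC [14, 6, 22]
  [9] addr=0x161 blk=22 s=2: VC-HIT | VC [14, 6, 18]
  [10] addr=0x129 blk=18 s=2: VC-HIT | VC [14, 6, 22]
  [11] addr=0x169 blk=22 s=2: VC-HIT | VC [14, 6, 18]
  [12] addr=0x16f blk=22 s=2: L1-HIT | VC [14, 6, 18]
  [13] addr=0x160 blk=22 s=2: L1-HIT | VC [14, 6, 18]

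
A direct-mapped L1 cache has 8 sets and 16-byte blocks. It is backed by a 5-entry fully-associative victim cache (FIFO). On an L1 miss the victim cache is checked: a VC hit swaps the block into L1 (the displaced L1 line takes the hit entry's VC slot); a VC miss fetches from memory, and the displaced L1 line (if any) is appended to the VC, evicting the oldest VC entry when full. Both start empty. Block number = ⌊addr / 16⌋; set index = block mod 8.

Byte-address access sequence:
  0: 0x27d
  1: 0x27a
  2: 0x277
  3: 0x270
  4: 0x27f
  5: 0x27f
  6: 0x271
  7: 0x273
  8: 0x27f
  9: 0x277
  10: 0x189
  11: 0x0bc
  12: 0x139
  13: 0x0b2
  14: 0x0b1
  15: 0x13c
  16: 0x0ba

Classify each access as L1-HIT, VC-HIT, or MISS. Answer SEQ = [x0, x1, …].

SEQ = [MISS, L1-HIT, L1-HIT, L1-HIT, L1-HIT, L1-HIT, L1-HIT, L1-HIT, L1-HIT, L1-HIT, MISS, MISS, MISS, VC-HIT, L1-HIT, VC-HIT, VC-HIT]

  [0] addr=0x27d blk=39 s=7: MISS | VC []
  [1] addr=0x27a blk=39 s=7: L1-HIT | VC []
  [2] addr=0x277 blk=39 s=7: L1-HIT | VC []
  [3] addr=0x270 blk=39 s=7: L1-HIT | VC []
  [4] addr=0x27f blk=39 s=7: L1-HIT | VC []
  [5] addr=0x27f blk=39 s=7: L1-HIT | VC []
  [6] addr=0x271 blk=39 s=7: L1-HIT | VC []
  [7] addr=0x273 blk=39 s=7: L1-HIT | VC []
  [8] addr=0x27f blk=39 s=7: L1-HIT | VC []
  [9] addr=0x277 blk=39 s=7: L1-HIT | VC []
  [10] addr=0x189 blk=24 s=0: MISS | VC []
  [11] addr=0xbc blk=11 s=3: MISS | VC []
  [12] addr=0x139 blk=19 s=3: MISS | VC [11]
  [13] addr=0xb2 blk=11 s=3: VC-HIT | VC [19]
  [14] addr=0xb1 blk=11 s=3: L1-HIT | VC [19]
  [15] addr=0x13c blk=19 s=3: VC-HIT | VC [11]
  [16] addr=0xba blk=11 s=3: VC-HIT | VC [19]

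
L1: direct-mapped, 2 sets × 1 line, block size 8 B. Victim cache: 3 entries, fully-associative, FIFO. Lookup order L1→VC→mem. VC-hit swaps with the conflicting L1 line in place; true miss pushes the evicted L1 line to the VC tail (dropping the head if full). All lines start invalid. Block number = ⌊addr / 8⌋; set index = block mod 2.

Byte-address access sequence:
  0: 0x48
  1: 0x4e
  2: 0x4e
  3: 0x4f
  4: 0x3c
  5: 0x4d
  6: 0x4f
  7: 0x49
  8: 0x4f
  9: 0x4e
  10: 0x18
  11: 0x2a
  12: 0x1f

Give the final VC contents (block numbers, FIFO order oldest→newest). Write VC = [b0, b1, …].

VC = [7, 9, 5]

  [0] addr=0x48 blk=9 s=1: MISS | VC []
  [1] addr=0x4e blk=9 s=1: L1-HIT | VC []
  [2] addr=0x4e blk=9 s=1: L1-HIT | VC []
  [3] addr=0x4f blk=9 s=1: L1-HIT | VC []
  [4] addr=0x3c blk=7 s=1: MISS | VC [9]
  [5] addr=0x4d blk=9 s=1: VC-HIT | VC [7]
  [6] addr=0x4f blk=9 s=1: L1-HIT | VC [7]
  [7] addr=0x49 blk=9 s=1: L1-HIT | VC [7]
  [8] addr=0x4f blk=9 s=1: L1-HIT | VC [7]
  [9] addr=0x4e blk=9 s=1: L1-HIT | VC [7]
  [10] addr=0x18 blk=3 s=1: MISS | VC [7, 9]
  [11] addr=0x2a blk=5 s=1: MISS | VC [7, 9, 3]
  [12] addr=0x1f blk=3 s=1: VC-HIT | VC [7, 9, 5]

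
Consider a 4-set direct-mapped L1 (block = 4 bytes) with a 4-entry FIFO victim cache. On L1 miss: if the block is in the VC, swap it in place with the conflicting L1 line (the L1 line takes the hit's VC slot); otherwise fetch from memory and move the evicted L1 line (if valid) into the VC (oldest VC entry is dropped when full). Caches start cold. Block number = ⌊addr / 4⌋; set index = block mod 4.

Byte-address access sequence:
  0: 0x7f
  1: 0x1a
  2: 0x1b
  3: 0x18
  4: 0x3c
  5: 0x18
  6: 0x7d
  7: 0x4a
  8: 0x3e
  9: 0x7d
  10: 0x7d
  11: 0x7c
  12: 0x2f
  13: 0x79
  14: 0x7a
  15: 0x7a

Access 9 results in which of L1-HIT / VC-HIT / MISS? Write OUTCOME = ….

  [0] addr=0x7f blk=31 s=3: MISS | VC []
  [1] addr=0x1a blk=6 s=2: MISS | VC []
  [2] addr=0x1b blk=6 s=2: L1-HIT | VC []
  [3] addr=0x18 blk=6 s=2: L1-HIT | VC []
  [4] addr=0x3c blk=15 s=3: MISS | VC [31]
  [5] addr=0x18 blk=6 s=2: L1-HIT | VC [31]
  [6] addr=0x7d blk=31 s=3: VC-HIT | VC [15]
  [7] addr=0x4a blk=18 s=2: MISS | VC [15, 6]
  [8] addr=0x3e blk=15 s=3: VC-HIT | VC [31, 6]
  [9] addr=0x7d blk=31 s=3: VC-HIT | VC [15, 6]
  [10] addr=0x7d blk=31 s=3: L1-HIT | VC [15, 6]
  [11] addr=0x7c blk=31 s=3: L1-HIT | VC [15, 6]
  [12] addr=0x2f blk=11 s=3: MISS | VC [15, 6, 31]
  [13] addr=0x79 blk=30 s=2: MISS | VC [15, 6, 31, 18]
  [14] addr=0x7a blk=30 s=2: L1-HIT | VC [15, 6, 31, 18]
  [15] addr=0x7a blk=30 s=2: L1-HIT | VC [15, 6, 31, 18]

OUTCOME = VC-HIT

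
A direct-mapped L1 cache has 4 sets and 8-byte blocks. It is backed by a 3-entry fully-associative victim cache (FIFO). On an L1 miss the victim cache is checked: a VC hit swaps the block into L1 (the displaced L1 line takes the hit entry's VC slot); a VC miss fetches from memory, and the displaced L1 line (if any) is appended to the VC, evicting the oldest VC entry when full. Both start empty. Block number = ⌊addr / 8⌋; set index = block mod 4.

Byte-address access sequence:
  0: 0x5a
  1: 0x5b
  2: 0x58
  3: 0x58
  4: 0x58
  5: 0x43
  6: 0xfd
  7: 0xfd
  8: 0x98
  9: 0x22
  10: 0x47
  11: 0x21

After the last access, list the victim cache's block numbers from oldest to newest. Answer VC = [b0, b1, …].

  [0] addr=0x5a blk=11 s=3: MISS | VC []
  [1] addr=0x5b blk=11 s=3: L1-HIT | VC []
  [2] addr=0x58 blk=11 s=3: L1-HIT | VC []
  [3] addr=0x58 blk=11 s=3: L1-HIT | VC []
  [4] addr=0x58 blk=11 s=3: L1-HIT | VC []
  [5] addr=0x43 blk=8 s=0: MISS | VC []
  [6] addr=0xfd blk=31 s=3: MISS | VC [11]
  [7] addr=0xfd blk=31 s=3: L1-HIT | VC [11]
  [8] addr=0x98 blk=19 s=3: MISS | VC [11, 31]
  [9] addr=0x22 blk=4 s=0: MISS | VC [11, 31, 8]
  [10] addr=0x47 blk=8 s=0: VC-HIT | VC [11, 31, 4]
  [11] addr=0x21 blk=4 s=0: VC-HIT | VC [11, 31, 8]

VC = [11, 31, 8]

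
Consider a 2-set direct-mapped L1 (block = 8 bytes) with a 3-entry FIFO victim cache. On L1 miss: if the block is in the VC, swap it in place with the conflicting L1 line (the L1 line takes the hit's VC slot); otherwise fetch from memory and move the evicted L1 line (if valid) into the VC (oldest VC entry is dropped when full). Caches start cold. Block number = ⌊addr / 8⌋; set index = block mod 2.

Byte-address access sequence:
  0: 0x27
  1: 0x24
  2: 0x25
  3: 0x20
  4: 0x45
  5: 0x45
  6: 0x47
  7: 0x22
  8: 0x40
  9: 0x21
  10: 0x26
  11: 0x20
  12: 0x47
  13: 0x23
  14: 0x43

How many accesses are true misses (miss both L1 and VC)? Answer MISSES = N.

MISSES = 2

#0 0x27→b4/s0 MISS; vc=[]
#1 0x24→b4/s0 L1-HIT; vc=[]
#2 0x25→b4/s0 L1-HIT; vc=[]
#3 0x20→b4/s0 L1-HIT; vc=[]
#4 0x45→b8/s0 MISS; vc=[4]
#5 0x45→b8/s0 L1-HIT; vc=[4]
#6 0x47→b8/s0 L1-HIT; vc=[4]
#7 0x22→b4/s0 VC-HIT; vc=[8]
#8 0x40→b8/s0 VC-HIT; vc=[4]
#9 0x21→b4/s0 VC-HIT; vc=[8]
#10 0x26→b4/s0 L1-HIT; vc=[8]
#11 0x20→b4/s0 L1-HIT; vc=[8]
#12 0x47→b8/s0 VC-HIT; vc=[4]
#13 0x23→b4/s0 VC-HIT; vc=[8]
#14 0x43→b8/s0 VC-HIT; vc=[4]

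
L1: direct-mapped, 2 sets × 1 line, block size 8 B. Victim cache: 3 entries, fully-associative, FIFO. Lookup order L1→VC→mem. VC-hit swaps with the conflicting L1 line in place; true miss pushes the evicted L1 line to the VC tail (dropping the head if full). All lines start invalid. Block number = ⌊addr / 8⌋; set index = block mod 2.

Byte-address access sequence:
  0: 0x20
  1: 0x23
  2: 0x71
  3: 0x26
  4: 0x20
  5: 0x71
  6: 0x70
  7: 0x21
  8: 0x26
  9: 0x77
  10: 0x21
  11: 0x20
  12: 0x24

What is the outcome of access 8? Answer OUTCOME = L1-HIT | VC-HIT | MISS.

  [0] addr=0x20 blk=4 s=0: MISS | VC []
  [1] addr=0x23 blk=4 s=0: L1-HIT | VC []
  [2] addr=0x71 blk=14 s=0: MISS | VC [4]
  [3] addr=0x26 blk=4 s=0: VC-HIT | VC [14]
  [4] addr=0x20 blk=4 s=0: L1-HIT | VC [14]
  [5] addr=0x71 blk=14 s=0: VC-HIT | VC [4]
  [6] addr=0x70 blk=14 s=0: L1-HIT | VC [4]
  [7] addr=0x21 blk=4 s=0: VC-HIT | VC [14]
  [8] addr=0x26 blk=4 s=0: L1-HIT | VC [14]
  [9] addr=0x77 blk=14 s=0: VC-HIT | VC [4]
  [10] addr=0x21 blk=4 s=0: VC-HIT | VC [14]
  [11] addr=0x20 blk=4 s=0: L1-HIT | VC [14]
  [12] addr=0x24 blk=4 s=0: L1-HIT | VC [14]

OUTCOME = L1-HIT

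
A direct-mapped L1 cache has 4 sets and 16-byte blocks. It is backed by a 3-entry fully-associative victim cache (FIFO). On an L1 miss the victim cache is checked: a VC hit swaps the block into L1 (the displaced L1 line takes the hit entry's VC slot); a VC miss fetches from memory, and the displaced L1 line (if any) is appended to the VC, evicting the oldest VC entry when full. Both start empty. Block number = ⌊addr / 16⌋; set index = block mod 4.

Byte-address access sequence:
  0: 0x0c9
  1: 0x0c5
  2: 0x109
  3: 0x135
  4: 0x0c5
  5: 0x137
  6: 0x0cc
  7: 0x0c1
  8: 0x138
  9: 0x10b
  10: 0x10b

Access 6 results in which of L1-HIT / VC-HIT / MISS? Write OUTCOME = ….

OUTCOME = L1-HIT

0: 0xc9 (blk 12, set 0) → MISS  vc=[]
1: 0xc5 (blk 12, set 0) → L1-HIT  vc=[]
2: 0x109 (blk 16, set 0) → MISS  vc=[12]
3: 0x135 (blk 19, set 3) → MISS  vc=[12]
4: 0xc5 (blk 12, set 0) → VC-HIT  vc=[16]
5: 0x137 (blk 19, set 3) → L1-HIT  vc=[16]
6: 0xcc (blk 12, set 0) → L1-HIT  vc=[16]
7: 0xc1 (blk 12, set 0) → L1-HIT  vc=[16]
8: 0x138 (blk 19, set 3) → L1-HIT  vc=[16]
9: 0x10b (blk 16, set 0) → VC-HIT  vc=[12]
10: 0x10b (blk 16, set 0) → L1-HIT  vc=[12]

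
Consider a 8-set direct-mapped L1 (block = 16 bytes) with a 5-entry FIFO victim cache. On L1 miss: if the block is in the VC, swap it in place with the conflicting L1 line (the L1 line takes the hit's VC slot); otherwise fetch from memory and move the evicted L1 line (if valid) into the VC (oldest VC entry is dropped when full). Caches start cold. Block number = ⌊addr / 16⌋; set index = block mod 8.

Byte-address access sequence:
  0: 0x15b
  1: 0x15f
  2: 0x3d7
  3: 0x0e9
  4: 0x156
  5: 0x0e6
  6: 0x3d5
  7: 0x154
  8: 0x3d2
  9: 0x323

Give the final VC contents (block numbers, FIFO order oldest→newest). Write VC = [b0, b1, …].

#0 0x15b→b21/s5 MISS; vc=[]
#1 0x15f→b21/s5 L1-HIT; vc=[]
#2 0x3d7→b61/s5 MISS; vc=[21]
#3 0xe9→b14/s6 MISS; vc=[21]
#4 0x156→b21/s5 VC-HIT; vc=[61]
#5 0xe6→b14/s6 L1-HIT; vc=[61]
#6 0x3d5→b61/s5 VC-HIT; vc=[21]
#7 0x154→b21/s5 VC-HIT; vc=[61]
#8 0x3d2→b61/s5 VC-HIT; vc=[21]
#9 0x323→b50/s2 MISS; vc=[21]

VC = [21]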